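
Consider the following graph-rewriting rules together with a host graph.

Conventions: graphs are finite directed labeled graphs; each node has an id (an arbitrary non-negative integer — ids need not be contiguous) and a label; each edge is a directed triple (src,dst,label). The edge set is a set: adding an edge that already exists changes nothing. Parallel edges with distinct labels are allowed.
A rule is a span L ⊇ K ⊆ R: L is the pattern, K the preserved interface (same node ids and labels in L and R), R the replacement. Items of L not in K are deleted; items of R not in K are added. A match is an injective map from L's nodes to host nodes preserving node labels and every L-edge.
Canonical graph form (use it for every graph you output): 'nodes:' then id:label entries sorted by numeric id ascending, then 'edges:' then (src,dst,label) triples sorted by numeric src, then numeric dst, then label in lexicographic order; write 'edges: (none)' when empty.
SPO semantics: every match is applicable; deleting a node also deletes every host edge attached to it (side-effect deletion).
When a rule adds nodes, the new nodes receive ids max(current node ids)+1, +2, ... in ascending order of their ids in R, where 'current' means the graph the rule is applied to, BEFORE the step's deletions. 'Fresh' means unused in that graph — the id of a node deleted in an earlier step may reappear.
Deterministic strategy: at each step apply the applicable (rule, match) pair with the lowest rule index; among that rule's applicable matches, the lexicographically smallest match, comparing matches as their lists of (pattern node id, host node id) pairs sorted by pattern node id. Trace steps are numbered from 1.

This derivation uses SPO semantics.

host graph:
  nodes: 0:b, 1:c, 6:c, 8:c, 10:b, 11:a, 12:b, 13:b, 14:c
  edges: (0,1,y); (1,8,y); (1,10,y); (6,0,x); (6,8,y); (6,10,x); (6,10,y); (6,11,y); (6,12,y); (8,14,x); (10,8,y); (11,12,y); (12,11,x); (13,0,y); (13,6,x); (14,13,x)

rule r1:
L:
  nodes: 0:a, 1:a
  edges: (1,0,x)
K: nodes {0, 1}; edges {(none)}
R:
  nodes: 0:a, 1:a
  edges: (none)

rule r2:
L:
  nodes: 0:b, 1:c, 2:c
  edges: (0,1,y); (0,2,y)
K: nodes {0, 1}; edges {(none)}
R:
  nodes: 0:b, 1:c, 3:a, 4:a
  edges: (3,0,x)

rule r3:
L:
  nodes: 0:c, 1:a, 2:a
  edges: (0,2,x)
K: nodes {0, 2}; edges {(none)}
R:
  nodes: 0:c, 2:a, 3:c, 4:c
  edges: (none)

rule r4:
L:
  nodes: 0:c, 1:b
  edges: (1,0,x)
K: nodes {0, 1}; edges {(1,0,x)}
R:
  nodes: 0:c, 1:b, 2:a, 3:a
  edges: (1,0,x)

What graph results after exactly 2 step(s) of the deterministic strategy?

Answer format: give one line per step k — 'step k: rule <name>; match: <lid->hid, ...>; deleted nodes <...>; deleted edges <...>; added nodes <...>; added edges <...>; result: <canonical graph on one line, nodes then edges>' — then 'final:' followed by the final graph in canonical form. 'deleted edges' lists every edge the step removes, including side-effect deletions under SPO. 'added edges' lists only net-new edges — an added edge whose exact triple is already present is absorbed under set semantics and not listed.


step 1: rule r4; match: 0->6, 1->13; deleted nodes (none); deleted edges (none); added nodes 15, 16; added edges (none); result: nodes: 0:b, 1:c, 6:c, 8:c, 10:b, 11:a, 12:b, 13:b, 14:c, 15:a, 16:a edges: (0,1,y); (1,8,y); (1,10,y); (6,0,x); (6,8,y); (6,10,x); (6,10,y); (6,11,y); (6,12,y); (8,14,x); (10,8,y); (11,12,y); (12,11,x); (13,0,y); (13,6,x); (14,13,x)
step 2: rule r4; match: 0->6, 1->13; deleted nodes (none); deleted edges (none); added nodes 17, 18; added edges (none); result: nodes: 0:b, 1:c, 6:c, 8:c, 10:b, 11:a, 12:b, 13:b, 14:c, 15:a, 16:a, 17:a, 18:a edges: (0,1,y); (1,8,y); (1,10,y); (6,0,x); (6,8,y); (6,10,x); (6,10,y); (6,11,y); (6,12,y); (8,14,x); (10,8,y); (11,12,y); (12,11,x); (13,0,y); (13,6,x); (14,13,x)
final:
nodes: 0:b, 1:c, 6:c, 8:c, 10:b, 11:a, 12:b, 13:b, 14:c, 15:a, 16:a, 17:a, 18:a
edges: (0,1,y); (1,8,y); (1,10,y); (6,0,x); (6,8,y); (6,10,x); (6,10,y); (6,11,y); (6,12,y); (8,14,x); (10,8,y); (11,12,y); (12,11,x); (13,0,y); (13,6,x); (14,13,x)


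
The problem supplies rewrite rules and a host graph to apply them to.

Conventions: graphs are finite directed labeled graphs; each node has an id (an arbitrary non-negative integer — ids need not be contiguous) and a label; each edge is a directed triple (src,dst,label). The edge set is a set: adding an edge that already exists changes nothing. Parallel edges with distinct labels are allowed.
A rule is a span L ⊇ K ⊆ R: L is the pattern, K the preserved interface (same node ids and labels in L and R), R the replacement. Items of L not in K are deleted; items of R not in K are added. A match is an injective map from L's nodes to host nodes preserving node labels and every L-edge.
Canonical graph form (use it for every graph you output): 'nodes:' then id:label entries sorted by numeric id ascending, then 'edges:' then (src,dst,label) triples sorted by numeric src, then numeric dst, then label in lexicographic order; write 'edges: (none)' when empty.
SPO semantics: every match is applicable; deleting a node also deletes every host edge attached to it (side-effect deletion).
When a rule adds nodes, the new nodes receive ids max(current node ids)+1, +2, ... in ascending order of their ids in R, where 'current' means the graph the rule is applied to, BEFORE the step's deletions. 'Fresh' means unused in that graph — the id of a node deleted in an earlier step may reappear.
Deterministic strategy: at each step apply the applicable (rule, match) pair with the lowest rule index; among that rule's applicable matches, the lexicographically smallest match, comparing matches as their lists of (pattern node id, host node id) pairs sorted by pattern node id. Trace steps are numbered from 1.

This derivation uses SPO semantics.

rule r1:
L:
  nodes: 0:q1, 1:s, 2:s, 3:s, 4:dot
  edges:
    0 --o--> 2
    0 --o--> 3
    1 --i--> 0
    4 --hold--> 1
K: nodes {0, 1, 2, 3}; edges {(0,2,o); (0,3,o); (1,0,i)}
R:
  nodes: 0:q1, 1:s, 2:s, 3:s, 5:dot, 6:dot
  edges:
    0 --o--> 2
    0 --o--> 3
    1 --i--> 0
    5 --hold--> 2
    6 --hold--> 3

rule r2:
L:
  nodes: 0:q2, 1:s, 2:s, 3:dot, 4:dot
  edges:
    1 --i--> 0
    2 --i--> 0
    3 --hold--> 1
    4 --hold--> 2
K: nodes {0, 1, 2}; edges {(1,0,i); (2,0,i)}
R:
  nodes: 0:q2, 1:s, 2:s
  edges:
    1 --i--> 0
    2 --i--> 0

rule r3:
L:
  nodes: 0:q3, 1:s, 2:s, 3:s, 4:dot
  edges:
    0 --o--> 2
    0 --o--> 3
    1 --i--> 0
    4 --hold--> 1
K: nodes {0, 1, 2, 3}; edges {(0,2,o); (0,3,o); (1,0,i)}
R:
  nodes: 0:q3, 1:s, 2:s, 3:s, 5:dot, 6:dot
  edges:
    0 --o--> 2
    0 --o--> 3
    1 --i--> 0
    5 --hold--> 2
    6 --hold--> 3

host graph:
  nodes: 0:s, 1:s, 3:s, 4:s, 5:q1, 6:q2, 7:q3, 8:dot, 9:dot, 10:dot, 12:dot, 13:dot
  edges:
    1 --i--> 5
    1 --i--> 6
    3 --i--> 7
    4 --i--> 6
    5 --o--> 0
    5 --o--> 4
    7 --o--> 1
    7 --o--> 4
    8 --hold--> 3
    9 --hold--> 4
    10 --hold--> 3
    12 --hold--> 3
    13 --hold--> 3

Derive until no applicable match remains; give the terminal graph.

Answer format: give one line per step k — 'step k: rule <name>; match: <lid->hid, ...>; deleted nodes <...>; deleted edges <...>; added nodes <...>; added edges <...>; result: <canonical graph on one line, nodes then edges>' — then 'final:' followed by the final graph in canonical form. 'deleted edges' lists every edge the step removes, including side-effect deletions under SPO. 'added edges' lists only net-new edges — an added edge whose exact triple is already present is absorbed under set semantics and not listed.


step 1: rule r3; match: 0->7, 1->3, 2->1, 3->4, 4->8; deleted nodes 8; deleted edges (8,3,hold); added nodes 14, 15; added edges (14,1,hold); (15,4,hold); result: nodes: 0:s, 1:s, 3:s, 4:s, 5:q1, 6:q2, 7:q3, 9:dot, 10:dot, 12:dot, 13:dot, 14:dot, 15:dot edges: (1,5,i); (1,6,i); (3,7,i); (4,6,i); (5,0,o); (5,4,o); (7,1,o); (7,4,o); (9,4,hold); (10,3,hold); (12,3,hold); (13,3,hold); (14,1,hold); (15,4,hold)
step 2: rule r1; match: 0->5, 1->1, 2->0, 3->4, 4->14; deleted nodes 14; deleted edges (14,1,hold); added nodes 16, 17; added edges (16,0,hold); (17,4,hold); result: nodes: 0:s, 1:s, 3:s, 4:s, 5:q1, 6:q2, 7:q3, 9:dot, 10:dot, 12:dot, 13:dot, 15:dot, 16:dot, 17:dot edges: (1,5,i); (1,6,i); (3,7,i); (4,6,i); (5,0,o); (5,4,o); (7,1,o); (7,4,o); (9,4,hold); (10,3,hold); (12,3,hold); (13,3,hold); (15,4,hold); (16,0,hold); (17,4,hold)
step 3: rule r3; match: 0->7, 1->3, 2->1, 3->4, 4->10; deleted nodes 10; deleted edges (10,3,hold); added nodes 18, 19; added edges (18,1,hold); (19,4,hold); result: nodes: 0:s, 1:s, 3:s, 4:s, 5:q1, 6:q2, 7:q3, 9:dot, 12:dot, 13:dot, 15:dot, 16:dot, 17:dot, 18:dot, 19:dot edges: (1,5,i); (1,6,i); (3,7,i); (4,6,i); (5,0,o); (5,4,o); (7,1,o); (7,4,o); (9,4,hold); (12,3,hold); (13,3,hold); (15,4,hold); (16,0,hold); (17,4,hold); (18,1,hold); (19,4,hold)
step 4: rule r1; match: 0->5, 1->1, 2->0, 3->4, 4->18; deleted nodes 18; deleted edges (18,1,hold); added nodes 20, 21; added edges (20,0,hold); (21,4,hold); result: nodes: 0:s, 1:s, 3:s, 4:s, 5:q1, 6:q2, 7:q3, 9:dot, 12:dot, 13:dot, 15:dot, 16:dot, 17:dot, 19:dot, 20:dot, 21:dot edges: (1,5,i); (1,6,i); (3,7,i); (4,6,i); (5,0,o); (5,4,o); (7,1,o); (7,4,o); (9,4,hold); (12,3,hold); (13,3,hold); (15,4,hold); (16,0,hold); (17,4,hold); (19,4,hold); (20,0,hold); (21,4,hold)
step 5: rule r3; match: 0->7, 1->3, 2->1, 3->4, 4->12; deleted nodes 12; deleted edges (12,3,hold); added nodes 22, 23; added edges (22,1,hold); (23,4,hold); result: nodes: 0:s, 1:s, 3:s, 4:s, 5:q1, 6:q2, 7:q3, 9:dot, 13:dot, 15:dot, 16:dot, 17:dot, 19:dot, 20:dot, 21:dot, 22:dot, 23:dot edges: (1,5,i); (1,6,i); (3,7,i); (4,6,i); (5,0,o); (5,4,o); (7,1,o); (7,4,o); (9,4,hold); (13,3,hold); (15,4,hold); (16,0,hold); (17,4,hold); (19,4,hold); (20,0,hold); (21,4,hold); (22,1,hold); (23,4,hold)
step 6: rule r1; match: 0->5, 1->1, 2->0, 3->4, 4->22; deleted nodes 22; deleted edges (22,1,hold); added nodes 24, 25; added edges (24,0,hold); (25,4,hold); result: nodes: 0:s, 1:s, 3:s, 4:s, 5:q1, 6:q2, 7:q3, 9:dot, 13:dot, 15:dot, 16:dot, 17:dot, 19:dot, 20:dot, 21:dot, 23:dot, 24:dot, 25:dot edges: (1,5,i); (1,6,i); (3,7,i); (4,6,i); (5,0,o); (5,4,o); (7,1,o); (7,4,o); (9,4,hold); (13,3,hold); (15,4,hold); (16,0,hold); (17,4,hold); (19,4,hold); (20,0,hold); (21,4,hold); (23,4,hold); (24,0,hold); (25,4,hold)
step 7: rule r3; match: 0->7, 1->3, 2->1, 3->4, 4->13; deleted nodes 13; deleted edges (13,3,hold); added nodes 26, 27; added edges (26,1,hold); (27,4,hold); result: nodes: 0:s, 1:s, 3:s, 4:s, 5:q1, 6:q2, 7:q3, 9:dot, 15:dot, 16:dot, 17:dot, 19:dot, 20:dot, 21:dot, 23:dot, 24:dot, 25:dot, 26:dot, 27:dot edges: (1,5,i); (1,6,i); (3,7,i); (4,6,i); (5,0,o); (5,4,o); (7,1,o); (7,4,o); (9,4,hold); (15,4,hold); (16,0,hold); (17,4,hold); (19,4,hold); (20,0,hold); (21,4,hold); (23,4,hold); (24,0,hold); (25,4,hold); (26,1,hold); (27,4,hold)
step 8: rule r1; match: 0->5, 1->1, 2->0, 3->4, 4->26; deleted nodes 26; deleted edges (26,1,hold); added nodes 28, 29; added edges (28,0,hold); (29,4,hold); result: nodes: 0:s, 1:s, 3:s, 4:s, 5:q1, 6:q2, 7:q3, 9:dot, 15:dot, 16:dot, 17:dot, 19:dot, 20:dot, 21:dot, 23:dot, 24:dot, 25:dot, 27:dot, 28:dot, 29:dot edges: (1,5,i); (1,6,i); (3,7,i); (4,6,i); (5,0,o); (5,4,o); (7,1,o); (7,4,o); (9,4,hold); (15,4,hold); (16,0,hold); (17,4,hold); (19,4,hold); (20,0,hold); (21,4,hold); (23,4,hold); (24,0,hold); (25,4,hold); (27,4,hold); (28,0,hold); (29,4,hold)
final:
nodes: 0:s, 1:s, 3:s, 4:s, 5:q1, 6:q2, 7:q3, 9:dot, 15:dot, 16:dot, 17:dot, 19:dot, 20:dot, 21:dot, 23:dot, 24:dot, 25:dot, 27:dot, 28:dot, 29:dot
edges: (1,5,i); (1,6,i); (3,7,i); (4,6,i); (5,0,o); (5,4,o); (7,1,o); (7,4,o); (9,4,hold); (15,4,hold); (16,0,hold); (17,4,hold); (19,4,hold); (20,0,hold); (21,4,hold); (23,4,hold); (24,0,hold); (25,4,hold); (27,4,hold); (28,0,hold); (29,4,hold)


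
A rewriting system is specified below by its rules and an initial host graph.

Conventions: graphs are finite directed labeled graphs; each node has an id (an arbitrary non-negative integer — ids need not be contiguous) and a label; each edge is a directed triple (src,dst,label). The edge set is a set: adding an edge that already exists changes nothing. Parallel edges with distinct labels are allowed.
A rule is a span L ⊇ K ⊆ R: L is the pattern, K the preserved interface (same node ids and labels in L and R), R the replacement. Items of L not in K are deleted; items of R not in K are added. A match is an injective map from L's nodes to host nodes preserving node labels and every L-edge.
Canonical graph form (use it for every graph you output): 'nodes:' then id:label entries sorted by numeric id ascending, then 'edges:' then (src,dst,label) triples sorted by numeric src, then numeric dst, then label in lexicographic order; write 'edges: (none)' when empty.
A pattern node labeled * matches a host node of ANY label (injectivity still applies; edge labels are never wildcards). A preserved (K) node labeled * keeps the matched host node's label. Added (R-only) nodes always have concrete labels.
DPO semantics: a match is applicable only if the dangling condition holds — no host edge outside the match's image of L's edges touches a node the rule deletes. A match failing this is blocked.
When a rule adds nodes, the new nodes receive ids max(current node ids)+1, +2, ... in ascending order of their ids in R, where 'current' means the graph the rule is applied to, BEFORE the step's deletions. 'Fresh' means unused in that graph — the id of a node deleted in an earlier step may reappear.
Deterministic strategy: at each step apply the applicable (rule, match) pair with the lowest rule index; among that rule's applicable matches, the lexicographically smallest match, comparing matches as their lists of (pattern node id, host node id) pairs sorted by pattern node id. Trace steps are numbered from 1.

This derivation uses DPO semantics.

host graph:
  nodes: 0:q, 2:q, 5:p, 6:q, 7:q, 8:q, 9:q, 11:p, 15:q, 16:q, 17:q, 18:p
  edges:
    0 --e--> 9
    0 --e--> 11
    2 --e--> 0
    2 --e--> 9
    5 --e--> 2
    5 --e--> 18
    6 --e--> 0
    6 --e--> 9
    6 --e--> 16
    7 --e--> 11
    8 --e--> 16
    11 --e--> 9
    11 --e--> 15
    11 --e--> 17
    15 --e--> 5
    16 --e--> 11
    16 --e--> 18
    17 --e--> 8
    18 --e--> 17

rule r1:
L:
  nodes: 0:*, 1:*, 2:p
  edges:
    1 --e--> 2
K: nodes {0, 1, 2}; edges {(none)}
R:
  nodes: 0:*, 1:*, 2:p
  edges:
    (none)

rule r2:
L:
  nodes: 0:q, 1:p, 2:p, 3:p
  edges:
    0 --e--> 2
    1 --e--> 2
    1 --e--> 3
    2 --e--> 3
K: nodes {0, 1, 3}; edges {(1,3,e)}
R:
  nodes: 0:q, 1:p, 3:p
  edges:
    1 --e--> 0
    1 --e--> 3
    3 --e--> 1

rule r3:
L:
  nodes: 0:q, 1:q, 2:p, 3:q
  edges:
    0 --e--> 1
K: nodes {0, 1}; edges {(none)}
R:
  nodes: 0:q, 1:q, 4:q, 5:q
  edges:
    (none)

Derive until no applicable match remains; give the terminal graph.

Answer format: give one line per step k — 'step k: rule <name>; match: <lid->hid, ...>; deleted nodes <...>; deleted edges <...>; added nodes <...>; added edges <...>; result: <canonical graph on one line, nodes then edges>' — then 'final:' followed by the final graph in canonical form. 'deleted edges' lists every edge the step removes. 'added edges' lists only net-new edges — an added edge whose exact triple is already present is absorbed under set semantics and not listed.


step 1: rule r1; match: 0->0, 1->5, 2->18; deleted nodes (none); deleted edges (5,18,e); added nodes (none); added edges (none); result: nodes: 0:q, 2:q, 5:p, 6:q, 7:q, 8:q, 9:q, 11:p, 15:q, 16:q, 17:q, 18:p edges: (0,9,e); (0,11,e); (2,0,e); (2,9,e); (5,2,e); (6,0,e); (6,9,e); (6,16,e); (7,11,e); (8,16,e); (11,9,e); (11,15,e); (11,17,e); (15,5,e); (16,11,e); (16,18,e); (17,8,e); (18,17,e)
step 2: rule r1; match: 0->0, 1->7, 2->11; deleted nodes (none); deleted edges (7,11,e); added nodes (none); added edges (none); result: nodes: 0:q, 2:q, 5:p, 6:q, 7:q, 8:q, 9:q, 11:p, 15:q, 16:q, 17:q, 18:p edges: (0,9,e); (0,11,e); (2,0,e); (2,9,e); (5,2,e); (6,0,e); (6,9,e); (6,16,e); (8,16,e); (11,9,e); (11,15,e); (11,17,e); (15,5,e); (16,11,e); (16,18,e); (17,8,e); (18,17,e)
step 3: rule r1; match: 0->0, 1->15, 2->5; deleted nodes (none); deleted edges (15,5,e); added nodes (none); added edges (none); result: nodes: 0:q, 2:q, 5:p, 6:q, 7:q, 8:q, 9:q, 11:p, 15:q, 16:q, 17:q, 18:p edges: (0,9,e); (0,11,e); (2,0,e); (2,9,e); (5,2,e); (6,0,e); (6,9,e); (6,16,e); (8,16,e); (11,9,e); (11,15,e); (11,17,e); (16,11,e); (16,18,e); (17,8,e); (18,17,e)
step 4: rule r1; match: 0->0, 1->16, 2->11; deleted nodes (none); deleted edges (16,11,e); added nodes (none); added edges (none); result: nodes: 0:q, 2:q, 5:p, 6:q, 7:q, 8:q, 9:q, 11:p, 15:q, 16:q, 17:q, 18:p edges: (0,9,e); (0,11,e); (2,0,e); (2,9,e); (5,2,e); (6,0,e); (6,9,e); (6,16,e); (8,16,e); (11,9,e); (11,15,e); (11,17,e); (16,18,e); (17,8,e); (18,17,e)
step 5: rule r1; match: 0->0, 1->16, 2->18; deleted nodes (none); deleted edges (16,18,e); added nodes (none); added edges (none); result: nodes: 0:q, 2:q, 5:p, 6:q, 7:q, 8:q, 9:q, 11:p, 15:q, 16:q, 17:q, 18:p edges: (0,9,e); (0,11,e); (2,0,e); (2,9,e); (5,2,e); (6,0,e); (6,9,e); (6,16,e); (8,16,e); (11,9,e); (11,15,e); (11,17,e); (17,8,e); (18,17,e)
step 6: rule r1; match: 0->2, 1->0, 2->11; deleted nodes (none); deleted edges (0,11,e); added nodes (none); added edges (none); result: nodes: 0:q, 2:q, 5:p, 6:q, 7:q, 8:q, 9:q, 11:p, 15:q, 16:q, 17:q, 18:p edges: (0,9,e); (2,0,e); (2,9,e); (5,2,e); (6,0,e); (6,9,e); (6,16,e); (8,16,e); (11,9,e); (11,15,e); (11,17,e); (17,8,e); (18,17,e)
final:
nodes: 0:q, 2:q, 5:p, 6:q, 7:q, 8:q, 9:q, 11:p, 15:q, 16:q, 17:q, 18:p
edges: (0,9,e); (2,0,e); (2,9,e); (5,2,e); (6,0,e); (6,9,e); (6,16,e); (8,16,e); (11,9,e); (11,15,e); (11,17,e); (17,8,e); (18,17,e)


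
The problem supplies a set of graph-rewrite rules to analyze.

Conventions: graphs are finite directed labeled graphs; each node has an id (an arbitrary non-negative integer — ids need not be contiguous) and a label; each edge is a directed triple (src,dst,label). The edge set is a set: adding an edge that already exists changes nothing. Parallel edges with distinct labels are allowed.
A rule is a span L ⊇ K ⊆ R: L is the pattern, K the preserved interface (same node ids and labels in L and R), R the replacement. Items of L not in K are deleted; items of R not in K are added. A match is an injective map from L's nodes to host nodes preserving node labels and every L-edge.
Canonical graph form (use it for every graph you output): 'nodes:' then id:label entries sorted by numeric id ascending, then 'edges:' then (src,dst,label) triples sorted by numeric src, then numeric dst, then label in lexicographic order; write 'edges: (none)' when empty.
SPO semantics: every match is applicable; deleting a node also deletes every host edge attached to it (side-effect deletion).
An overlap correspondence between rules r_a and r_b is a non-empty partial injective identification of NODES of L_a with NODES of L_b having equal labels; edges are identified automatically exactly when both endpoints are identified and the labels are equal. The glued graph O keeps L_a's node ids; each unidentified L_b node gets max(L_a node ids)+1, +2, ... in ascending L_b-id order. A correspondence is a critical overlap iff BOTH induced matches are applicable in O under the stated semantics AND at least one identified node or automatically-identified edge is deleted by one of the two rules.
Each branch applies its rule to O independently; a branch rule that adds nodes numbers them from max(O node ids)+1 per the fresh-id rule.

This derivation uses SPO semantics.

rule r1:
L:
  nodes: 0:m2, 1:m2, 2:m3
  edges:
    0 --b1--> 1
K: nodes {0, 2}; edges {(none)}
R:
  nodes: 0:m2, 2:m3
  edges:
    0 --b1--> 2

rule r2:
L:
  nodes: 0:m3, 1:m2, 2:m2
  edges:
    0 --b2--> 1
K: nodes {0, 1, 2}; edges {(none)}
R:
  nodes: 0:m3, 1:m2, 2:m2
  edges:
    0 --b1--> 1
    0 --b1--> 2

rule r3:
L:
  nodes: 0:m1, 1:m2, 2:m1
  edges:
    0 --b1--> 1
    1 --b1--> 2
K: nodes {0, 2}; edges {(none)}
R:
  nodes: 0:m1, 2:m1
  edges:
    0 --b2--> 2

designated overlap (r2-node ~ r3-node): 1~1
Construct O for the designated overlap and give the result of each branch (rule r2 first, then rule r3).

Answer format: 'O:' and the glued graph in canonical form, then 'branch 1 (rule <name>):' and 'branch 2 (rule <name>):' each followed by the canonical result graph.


O:
nodes: 0:m3, 1:m2, 2:m2, 3:m1, 4:m1
edges: (0,1,b2); (1,4,b1); (3,1,b1)
branch 1 (rule r2):
nodes: 0:m3, 1:m2, 2:m2, 3:m1, 4:m1
edges: (0,1,b1); (0,2,b1); (1,4,b1); (3,1,b1)
branch 2 (rule r3):
nodes: 0:m3, 2:m2, 3:m1, 4:m1
edges: (3,4,b2)


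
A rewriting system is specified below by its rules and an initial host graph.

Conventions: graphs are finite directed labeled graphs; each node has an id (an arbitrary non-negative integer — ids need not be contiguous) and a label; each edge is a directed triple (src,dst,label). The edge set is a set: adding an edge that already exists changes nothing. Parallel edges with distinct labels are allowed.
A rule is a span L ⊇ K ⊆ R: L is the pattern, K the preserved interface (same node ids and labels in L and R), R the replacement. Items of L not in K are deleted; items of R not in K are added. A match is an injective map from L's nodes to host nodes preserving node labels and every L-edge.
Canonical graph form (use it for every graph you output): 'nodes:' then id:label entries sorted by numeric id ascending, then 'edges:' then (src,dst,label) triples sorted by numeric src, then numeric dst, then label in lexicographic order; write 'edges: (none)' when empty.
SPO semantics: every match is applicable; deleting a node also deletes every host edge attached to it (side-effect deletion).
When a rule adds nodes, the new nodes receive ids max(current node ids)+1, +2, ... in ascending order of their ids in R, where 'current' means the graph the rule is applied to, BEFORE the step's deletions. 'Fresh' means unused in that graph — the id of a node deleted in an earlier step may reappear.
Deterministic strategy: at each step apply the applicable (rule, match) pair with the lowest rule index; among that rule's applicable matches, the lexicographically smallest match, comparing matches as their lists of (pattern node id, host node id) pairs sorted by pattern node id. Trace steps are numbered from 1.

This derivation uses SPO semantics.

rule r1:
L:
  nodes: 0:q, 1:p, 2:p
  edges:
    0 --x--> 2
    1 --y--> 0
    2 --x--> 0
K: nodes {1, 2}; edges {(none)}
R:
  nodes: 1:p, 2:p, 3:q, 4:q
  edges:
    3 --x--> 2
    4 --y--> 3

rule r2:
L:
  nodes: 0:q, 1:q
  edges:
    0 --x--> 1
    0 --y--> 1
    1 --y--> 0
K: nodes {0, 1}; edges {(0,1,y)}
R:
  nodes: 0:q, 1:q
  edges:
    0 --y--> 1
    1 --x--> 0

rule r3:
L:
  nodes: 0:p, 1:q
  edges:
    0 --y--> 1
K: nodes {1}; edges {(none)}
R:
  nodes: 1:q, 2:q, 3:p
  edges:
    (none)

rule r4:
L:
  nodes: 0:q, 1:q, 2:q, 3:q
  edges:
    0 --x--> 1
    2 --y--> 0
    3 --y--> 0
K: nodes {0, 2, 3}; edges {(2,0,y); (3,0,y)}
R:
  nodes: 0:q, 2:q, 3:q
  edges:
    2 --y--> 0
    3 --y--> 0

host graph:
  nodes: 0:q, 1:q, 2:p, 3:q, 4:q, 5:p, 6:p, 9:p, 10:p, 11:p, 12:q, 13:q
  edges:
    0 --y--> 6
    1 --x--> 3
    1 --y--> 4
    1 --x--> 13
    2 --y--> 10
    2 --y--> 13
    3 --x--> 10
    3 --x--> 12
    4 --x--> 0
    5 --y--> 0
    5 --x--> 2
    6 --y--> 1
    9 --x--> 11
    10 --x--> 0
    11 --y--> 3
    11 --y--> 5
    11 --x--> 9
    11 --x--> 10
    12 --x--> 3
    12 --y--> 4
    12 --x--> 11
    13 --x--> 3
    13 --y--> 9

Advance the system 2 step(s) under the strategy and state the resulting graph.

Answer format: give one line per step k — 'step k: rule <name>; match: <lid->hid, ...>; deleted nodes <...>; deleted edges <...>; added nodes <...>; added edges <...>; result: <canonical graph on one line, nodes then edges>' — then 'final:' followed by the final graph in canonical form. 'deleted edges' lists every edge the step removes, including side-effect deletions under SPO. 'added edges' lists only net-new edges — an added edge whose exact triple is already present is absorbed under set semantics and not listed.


step 1: rule r3; match: 0->2, 1->13; deleted nodes 2; deleted edges (2,10,y); (2,13,y); (5,2,x); added nodes 14, 15; added edges (none); result: nodes: 0:q, 1:q, 3:q, 4:q, 5:p, 6:p, 9:p, 10:p, 11:p, 12:q, 13:q, 14:q, 15:p edges: (0,6,y); (1,3,x); (1,4,y); (1,13,x); (3,10,x); (3,12,x); (4,0,x); (5,0,y); (6,1,y); (9,11,x); (10,0,x); (11,3,y); (11,5,y); (11,9,x); (11,10,x); (12,3,x); (12,4,y); (12,11,x); (13,3,x); (13,9,y)
step 2: rule r3; match: 0->5, 1->0; deleted nodes 5; deleted edges (5,0,y); (11,5,y); added nodes 16, 17; added edges (none); result: nodes: 0:q, 1:q, 3:q, 4:q, 6:p, 9:p, 10:p, 11:p, 12:q, 13:q, 14:q, 15:p, 16:q, 17:p edges: (0,6,y); (1,3,x); (1,4,y); (1,13,x); (3,10,x); (3,12,x); (4,0,x); (6,1,y); (9,11,x); (10,0,x); (11,3,y); (11,9,x); (11,10,x); (12,3,x); (12,4,y); (12,11,x); (13,3,x); (13,9,y)
final:
nodes: 0:q, 1:q, 3:q, 4:q, 6:p, 9:p, 10:p, 11:p, 12:q, 13:q, 14:q, 15:p, 16:q, 17:p
edges: (0,6,y); (1,3,x); (1,4,y); (1,13,x); (3,10,x); (3,12,x); (4,0,x); (6,1,y); (9,11,x); (10,0,x); (11,3,y); (11,9,x); (11,10,x); (12,3,x); (12,4,y); (12,11,x); (13,3,x); (13,9,y)


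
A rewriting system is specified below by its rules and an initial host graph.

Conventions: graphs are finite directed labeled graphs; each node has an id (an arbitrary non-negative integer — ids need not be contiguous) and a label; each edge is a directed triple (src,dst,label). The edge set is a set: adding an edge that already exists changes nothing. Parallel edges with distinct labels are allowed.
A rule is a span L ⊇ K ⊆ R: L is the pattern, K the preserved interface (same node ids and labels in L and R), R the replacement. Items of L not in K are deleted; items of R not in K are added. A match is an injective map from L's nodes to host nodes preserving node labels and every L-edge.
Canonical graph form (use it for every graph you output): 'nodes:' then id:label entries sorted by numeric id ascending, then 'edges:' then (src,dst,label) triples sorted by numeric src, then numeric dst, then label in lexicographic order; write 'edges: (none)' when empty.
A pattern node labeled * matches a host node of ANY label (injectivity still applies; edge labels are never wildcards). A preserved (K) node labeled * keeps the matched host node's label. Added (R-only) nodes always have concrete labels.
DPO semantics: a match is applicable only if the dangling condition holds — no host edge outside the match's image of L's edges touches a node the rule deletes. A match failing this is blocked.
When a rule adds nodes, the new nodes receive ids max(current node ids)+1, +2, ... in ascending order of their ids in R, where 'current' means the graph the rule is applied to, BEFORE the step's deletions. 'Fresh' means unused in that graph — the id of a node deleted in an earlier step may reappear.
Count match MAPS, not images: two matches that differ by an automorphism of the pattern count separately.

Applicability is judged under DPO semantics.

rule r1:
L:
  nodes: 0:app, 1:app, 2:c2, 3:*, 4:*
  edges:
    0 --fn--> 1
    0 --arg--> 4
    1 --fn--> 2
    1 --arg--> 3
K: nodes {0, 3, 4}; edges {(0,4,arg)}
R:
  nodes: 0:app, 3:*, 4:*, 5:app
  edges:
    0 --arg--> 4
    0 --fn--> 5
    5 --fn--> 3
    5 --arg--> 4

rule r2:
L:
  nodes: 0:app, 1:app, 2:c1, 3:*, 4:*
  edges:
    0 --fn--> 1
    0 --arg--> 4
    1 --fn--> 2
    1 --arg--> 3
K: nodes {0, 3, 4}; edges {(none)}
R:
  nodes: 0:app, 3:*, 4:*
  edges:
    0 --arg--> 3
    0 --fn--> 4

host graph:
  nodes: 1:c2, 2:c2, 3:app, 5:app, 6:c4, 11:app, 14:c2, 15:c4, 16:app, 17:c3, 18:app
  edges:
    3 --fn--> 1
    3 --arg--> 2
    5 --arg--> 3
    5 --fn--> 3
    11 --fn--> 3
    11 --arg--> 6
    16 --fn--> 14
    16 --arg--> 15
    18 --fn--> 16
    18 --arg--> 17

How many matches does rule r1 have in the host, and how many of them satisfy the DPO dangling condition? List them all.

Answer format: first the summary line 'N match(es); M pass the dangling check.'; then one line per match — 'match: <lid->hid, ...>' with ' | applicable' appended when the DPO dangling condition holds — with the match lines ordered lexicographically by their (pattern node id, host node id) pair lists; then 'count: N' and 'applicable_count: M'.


2 match(es); 1 pass the dangling check.
match: 0->11, 1->3, 2->1, 3->2, 4->6
match: 0->18, 1->16, 2->14, 3->15, 4->17 | applicable
count: 2
applicable_count: 1


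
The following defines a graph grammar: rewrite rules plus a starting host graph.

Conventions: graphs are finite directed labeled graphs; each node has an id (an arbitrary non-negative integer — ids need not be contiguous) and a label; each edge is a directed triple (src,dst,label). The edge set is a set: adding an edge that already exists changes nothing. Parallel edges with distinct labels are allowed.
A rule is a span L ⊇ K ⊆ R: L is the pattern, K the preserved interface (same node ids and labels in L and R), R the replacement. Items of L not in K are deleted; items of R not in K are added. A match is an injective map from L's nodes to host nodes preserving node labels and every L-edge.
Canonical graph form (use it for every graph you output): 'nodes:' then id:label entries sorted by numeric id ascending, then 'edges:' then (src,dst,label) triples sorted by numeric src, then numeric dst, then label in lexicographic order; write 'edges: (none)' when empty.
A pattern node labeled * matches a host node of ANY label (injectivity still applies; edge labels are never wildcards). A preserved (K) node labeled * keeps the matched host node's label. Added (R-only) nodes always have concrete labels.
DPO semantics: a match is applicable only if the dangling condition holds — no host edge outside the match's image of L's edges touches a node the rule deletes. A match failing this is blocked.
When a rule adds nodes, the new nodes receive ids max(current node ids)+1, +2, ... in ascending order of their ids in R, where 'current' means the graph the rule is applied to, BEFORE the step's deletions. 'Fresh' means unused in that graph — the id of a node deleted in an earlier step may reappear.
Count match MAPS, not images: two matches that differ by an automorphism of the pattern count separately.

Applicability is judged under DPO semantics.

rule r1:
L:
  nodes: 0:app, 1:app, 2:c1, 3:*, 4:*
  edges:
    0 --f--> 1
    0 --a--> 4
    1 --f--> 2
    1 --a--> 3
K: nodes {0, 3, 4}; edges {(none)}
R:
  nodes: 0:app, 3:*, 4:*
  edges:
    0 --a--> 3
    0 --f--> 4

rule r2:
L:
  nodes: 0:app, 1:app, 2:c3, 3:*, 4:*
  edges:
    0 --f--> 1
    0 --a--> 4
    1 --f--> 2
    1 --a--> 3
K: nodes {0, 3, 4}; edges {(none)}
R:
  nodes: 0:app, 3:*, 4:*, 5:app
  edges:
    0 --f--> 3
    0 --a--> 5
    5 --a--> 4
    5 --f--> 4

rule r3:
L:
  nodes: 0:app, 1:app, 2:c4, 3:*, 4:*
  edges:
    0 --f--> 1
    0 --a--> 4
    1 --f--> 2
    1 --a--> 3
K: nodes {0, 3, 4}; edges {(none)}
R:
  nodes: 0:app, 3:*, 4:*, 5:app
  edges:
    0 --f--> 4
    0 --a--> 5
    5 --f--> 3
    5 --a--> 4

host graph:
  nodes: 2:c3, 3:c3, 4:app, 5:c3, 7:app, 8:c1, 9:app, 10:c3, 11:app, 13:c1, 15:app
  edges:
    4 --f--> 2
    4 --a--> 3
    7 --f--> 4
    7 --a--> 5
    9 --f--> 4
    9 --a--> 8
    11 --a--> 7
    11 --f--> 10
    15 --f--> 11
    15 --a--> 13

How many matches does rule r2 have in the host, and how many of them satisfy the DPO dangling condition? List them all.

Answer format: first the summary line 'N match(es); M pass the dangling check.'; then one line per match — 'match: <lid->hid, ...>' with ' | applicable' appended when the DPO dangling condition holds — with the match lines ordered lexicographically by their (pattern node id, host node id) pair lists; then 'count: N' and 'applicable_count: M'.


3 match(es); 1 pass the dangling check.
match: 0->7, 1->4, 2->2, 3->3, 4->5
match: 0->9, 1->4, 2->2, 3->3, 4->8
match: 0->15, 1->11, 2->10, 3->7, 4->13 | applicable
count: 3
applicable_count: 1


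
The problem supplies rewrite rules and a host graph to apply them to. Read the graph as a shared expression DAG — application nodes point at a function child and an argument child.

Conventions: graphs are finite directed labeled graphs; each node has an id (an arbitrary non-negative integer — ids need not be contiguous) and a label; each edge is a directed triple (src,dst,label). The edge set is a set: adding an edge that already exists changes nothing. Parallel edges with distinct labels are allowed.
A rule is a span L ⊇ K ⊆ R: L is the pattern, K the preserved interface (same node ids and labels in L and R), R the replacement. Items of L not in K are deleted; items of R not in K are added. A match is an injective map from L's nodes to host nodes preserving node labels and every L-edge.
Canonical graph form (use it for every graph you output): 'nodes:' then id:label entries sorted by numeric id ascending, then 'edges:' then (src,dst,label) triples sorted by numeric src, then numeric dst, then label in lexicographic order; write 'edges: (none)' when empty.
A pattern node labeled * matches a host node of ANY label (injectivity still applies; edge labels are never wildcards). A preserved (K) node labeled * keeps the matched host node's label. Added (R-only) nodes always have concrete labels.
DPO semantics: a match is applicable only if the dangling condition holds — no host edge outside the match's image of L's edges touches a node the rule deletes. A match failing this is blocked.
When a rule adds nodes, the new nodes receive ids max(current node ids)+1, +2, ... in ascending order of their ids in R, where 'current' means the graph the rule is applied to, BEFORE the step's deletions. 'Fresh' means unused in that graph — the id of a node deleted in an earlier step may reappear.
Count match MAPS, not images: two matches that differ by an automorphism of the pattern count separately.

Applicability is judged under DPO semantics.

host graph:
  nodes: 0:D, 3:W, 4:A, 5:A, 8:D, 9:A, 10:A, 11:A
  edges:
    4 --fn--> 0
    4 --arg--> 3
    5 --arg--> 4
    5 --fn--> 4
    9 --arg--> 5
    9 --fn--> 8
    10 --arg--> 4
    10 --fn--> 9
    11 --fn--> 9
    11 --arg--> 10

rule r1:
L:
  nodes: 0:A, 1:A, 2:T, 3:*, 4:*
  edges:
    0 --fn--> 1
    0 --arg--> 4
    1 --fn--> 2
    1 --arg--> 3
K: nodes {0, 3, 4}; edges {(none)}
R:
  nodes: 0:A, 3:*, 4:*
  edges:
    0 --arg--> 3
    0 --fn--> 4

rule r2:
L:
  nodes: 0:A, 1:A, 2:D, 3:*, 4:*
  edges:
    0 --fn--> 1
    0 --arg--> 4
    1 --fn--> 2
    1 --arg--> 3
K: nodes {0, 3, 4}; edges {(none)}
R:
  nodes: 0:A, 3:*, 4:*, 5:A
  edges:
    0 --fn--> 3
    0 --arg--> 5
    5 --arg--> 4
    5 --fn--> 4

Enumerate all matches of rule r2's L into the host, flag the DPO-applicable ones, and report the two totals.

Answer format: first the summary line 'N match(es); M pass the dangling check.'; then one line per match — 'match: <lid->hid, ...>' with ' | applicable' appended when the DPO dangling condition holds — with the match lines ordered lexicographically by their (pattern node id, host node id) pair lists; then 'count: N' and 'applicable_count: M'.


2 match(es); 0 pass the dangling check.
match: 0->10, 1->9, 2->8, 3->5, 4->4
match: 0->11, 1->9, 2->8, 3->5, 4->10
count: 2
applicable_count: 0


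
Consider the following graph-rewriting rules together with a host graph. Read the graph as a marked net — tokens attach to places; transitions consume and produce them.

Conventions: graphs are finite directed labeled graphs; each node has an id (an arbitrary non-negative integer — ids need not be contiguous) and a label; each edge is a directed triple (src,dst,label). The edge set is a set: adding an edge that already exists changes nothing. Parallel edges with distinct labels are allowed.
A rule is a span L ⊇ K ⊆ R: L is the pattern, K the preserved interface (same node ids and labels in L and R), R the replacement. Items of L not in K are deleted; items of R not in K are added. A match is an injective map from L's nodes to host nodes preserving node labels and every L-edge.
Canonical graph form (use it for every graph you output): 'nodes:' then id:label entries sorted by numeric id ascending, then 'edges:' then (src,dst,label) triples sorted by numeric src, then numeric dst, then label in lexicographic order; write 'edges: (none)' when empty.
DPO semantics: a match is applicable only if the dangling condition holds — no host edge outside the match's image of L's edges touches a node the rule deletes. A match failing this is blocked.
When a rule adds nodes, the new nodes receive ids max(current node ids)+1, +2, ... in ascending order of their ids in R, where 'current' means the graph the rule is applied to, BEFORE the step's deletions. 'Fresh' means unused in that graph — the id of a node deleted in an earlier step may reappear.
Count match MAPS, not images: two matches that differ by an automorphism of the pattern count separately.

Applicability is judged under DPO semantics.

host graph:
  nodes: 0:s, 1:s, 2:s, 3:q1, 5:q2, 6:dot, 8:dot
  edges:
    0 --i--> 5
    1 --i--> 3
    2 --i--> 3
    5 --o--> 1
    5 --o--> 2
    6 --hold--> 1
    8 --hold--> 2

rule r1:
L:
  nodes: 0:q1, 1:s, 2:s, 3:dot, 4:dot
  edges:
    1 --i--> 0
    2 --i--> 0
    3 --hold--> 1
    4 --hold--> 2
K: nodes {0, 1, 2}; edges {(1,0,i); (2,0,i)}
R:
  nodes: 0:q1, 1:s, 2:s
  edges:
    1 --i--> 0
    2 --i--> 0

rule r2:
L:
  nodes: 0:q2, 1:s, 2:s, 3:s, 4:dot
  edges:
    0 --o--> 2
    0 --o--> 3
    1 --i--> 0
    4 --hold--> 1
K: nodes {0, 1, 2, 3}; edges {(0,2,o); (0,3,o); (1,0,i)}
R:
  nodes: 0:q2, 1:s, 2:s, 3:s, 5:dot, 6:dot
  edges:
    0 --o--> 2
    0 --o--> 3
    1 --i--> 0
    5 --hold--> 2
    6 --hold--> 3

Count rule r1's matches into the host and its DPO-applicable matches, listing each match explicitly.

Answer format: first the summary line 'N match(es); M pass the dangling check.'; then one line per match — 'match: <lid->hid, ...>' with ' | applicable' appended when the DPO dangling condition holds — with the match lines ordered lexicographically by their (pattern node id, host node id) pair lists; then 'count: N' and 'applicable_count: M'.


2 match(es); 2 pass the dangling check.
match: 0->3, 1->1, 2->2, 3->6, 4->8 | applicable
match: 0->3, 1->2, 2->1, 3->8, 4->6 | applicable
count: 2
applicable_count: 2


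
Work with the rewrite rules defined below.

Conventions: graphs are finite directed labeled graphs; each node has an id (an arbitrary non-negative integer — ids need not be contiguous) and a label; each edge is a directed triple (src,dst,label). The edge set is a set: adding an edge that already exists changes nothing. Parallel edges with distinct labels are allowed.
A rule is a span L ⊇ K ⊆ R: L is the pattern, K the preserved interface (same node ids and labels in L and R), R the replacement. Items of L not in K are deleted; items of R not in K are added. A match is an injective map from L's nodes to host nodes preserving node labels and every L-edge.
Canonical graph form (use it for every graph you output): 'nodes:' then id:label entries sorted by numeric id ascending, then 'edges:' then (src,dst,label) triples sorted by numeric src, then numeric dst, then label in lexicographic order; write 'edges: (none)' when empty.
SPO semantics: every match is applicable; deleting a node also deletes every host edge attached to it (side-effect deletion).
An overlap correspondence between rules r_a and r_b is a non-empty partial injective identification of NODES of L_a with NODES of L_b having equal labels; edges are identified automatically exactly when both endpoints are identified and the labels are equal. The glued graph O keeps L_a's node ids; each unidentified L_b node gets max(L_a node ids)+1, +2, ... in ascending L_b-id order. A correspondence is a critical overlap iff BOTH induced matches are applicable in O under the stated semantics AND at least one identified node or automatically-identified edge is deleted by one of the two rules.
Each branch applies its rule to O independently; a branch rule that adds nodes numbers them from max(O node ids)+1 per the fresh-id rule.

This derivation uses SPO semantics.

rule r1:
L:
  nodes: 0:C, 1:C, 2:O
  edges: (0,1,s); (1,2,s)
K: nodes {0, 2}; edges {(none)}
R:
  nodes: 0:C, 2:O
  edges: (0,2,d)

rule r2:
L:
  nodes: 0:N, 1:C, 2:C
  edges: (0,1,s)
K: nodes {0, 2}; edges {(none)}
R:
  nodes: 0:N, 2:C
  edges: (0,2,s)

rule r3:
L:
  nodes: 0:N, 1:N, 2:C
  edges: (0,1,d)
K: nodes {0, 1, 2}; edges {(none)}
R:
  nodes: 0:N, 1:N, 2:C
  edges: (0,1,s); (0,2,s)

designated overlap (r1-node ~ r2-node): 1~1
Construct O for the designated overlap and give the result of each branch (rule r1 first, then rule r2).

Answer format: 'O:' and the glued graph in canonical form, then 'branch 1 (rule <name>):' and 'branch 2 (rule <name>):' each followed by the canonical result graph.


O:
nodes: 0:C, 1:C, 2:O, 3:N, 4:C
edges: (0,1,s); (1,2,s); (3,1,s)
branch 1 (rule r1):
nodes: 0:C, 2:O, 3:N, 4:C
edges: (0,2,d)
branch 2 (rule r2):
nodes: 0:C, 2:O, 3:N, 4:C
edges: (3,4,s)
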